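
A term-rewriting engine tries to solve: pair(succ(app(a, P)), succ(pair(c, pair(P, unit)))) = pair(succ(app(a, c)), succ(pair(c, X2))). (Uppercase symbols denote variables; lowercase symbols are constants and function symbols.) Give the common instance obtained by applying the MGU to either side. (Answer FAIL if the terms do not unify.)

Decompose pair/2: succ(app(a, P)) = succ(app(a, c)),  succ(pair(c, pair(P, unit))) = succ(pair(c, X2)).
Decompose succ/1: app(a, P) = app(a, c).
Decompose app/2: a = a,  P = c.
Delete trivial equation a = a.
Bind P := c; substituting into the remaining equation gives: succ(pair(c, pair(c, unit))) = succ(pair(c, X2)).
Decompose succ/1: pair(c, pair(c, unit)) = pair(c, X2).
Decompose pair/2: c = c,  pair(c, unit) = X2.
Delete trivial equation c = c.
Bind X2 := pair(c, unit).
Applying the MGU to either side gives pair(succ(app(a, c)), succ(pair(c, pair(c, unit)))).

pair(succ(app(a, c)), succ(pair(c, pair(c, unit))))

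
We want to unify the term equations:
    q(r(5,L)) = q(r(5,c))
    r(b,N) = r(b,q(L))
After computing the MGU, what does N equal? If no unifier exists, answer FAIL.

q(c)

Decompose q/1: r(5,L) = r(5,c).
Decompose r/2: 5 = 5,  L = c.
Delete trivial equation 5 = 5.
Bind L := c; substituting into the remaining equation gives: r(b,N) = r(b,q(c)).
Decompose r/2: b = b,  N = q(c).
Delete trivial equation b = b.
Bind N := q(c).
MGU = { L -> c, N -> q(c) }, so N -> q(c).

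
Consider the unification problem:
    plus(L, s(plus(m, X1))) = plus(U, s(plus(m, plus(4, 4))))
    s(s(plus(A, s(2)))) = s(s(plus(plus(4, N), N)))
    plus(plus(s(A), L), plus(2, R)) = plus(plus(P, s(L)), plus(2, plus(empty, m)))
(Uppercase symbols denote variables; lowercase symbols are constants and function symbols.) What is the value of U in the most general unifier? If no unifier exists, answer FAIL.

Decompose plus/2: L = U,  s(plus(m, X1)) = s(plus(m, plus(4, 4))).
Bind L := U; substituting into the one remaining equation that mentions L gives: plus(plus(s(A), U), plus(2, R)) = plus(plus(P, s(U)), plus(2, plus(empty, m))).
Decompose s/1: plus(m, X1) = plus(m, plus(4, 4)).
Decompose plus/2: m = m,  X1 = plus(4, 4).
Delete trivial equation m = m.
Bind X1 := plus(4, 4); no other remaining equation mentions X1.
Decompose s/1: s(plus(A, s(2))) = s(plus(plus(4, N), N)).
Decompose s/1: plus(A, s(2)) = plus(plus(4, N), N).
Decompose plus/2: A = plus(4, N),  s(2) = N.
Bind A := plus(4, N); substituting into the one remaining equation that mentions A gives: plus(plus(s(plus(4, N)), U), plus(2, R)) = plus(plus(P, s(U)), plus(2, plus(empty, m))).
Bind N := s(2); substituting into the remaining equation gives: plus(plus(s(plus(4, s(2))), U), plus(2, R)) = plus(plus(P, s(U)), plus(2, plus(empty, m))). Substituting into the earlier binding gives A := plus(4, s(2)).
Decompose plus/2: plus(s(plus(4, s(2))), U) = plus(P, s(U)),  plus(2, R) = plus(2, plus(empty, m)).
Decompose plus/2: s(plus(4, s(2))) = P,  U = s(U).
Bind P := s(plus(4, s(2))); no other remaining equation mentions P.
Occurs check fails: U occurs in s(U); the equation U = s(U) has no finite solution.

FAIL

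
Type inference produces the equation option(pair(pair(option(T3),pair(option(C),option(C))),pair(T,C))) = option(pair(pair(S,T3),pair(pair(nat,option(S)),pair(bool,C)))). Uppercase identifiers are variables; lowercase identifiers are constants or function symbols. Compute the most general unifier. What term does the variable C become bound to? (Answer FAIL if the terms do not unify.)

FAIL

Decompose option/1: pair(pair(option(T3),pair(option(C),option(C))),pair(T,C)) = pair(pair(S,T3),pair(pair(nat,option(S)),pair(bool,C))).
Decompose pair/2: pair(option(T3),pair(option(C),option(C))) = pair(S,T3),  pair(T,C) = pair(pair(nat,option(S)),pair(bool,C)).
Decompose pair/2: option(T3) = S,  pair(option(C),option(C)) = T3.
Bind S := option(T3); substituting into the one remaining equation that mentions S gives: pair(T,C) = pair(pair(nat,option(option(T3))),pair(bool,C)).
Bind T3 := pair(option(C),option(C)); substituting into the remaining equation gives: pair(T,C) = pair(pair(nat,option(option(pair(option(C),option(C))))),pair(bool,C)). Substituting into the earlier binding gives S := option(pair(option(C),option(C))).
Decompose pair/2: T = pair(nat,option(option(pair(option(C),option(C))))),  C = pair(bool,C).
Bind T := pair(nat,option(option(pair(option(C),option(C))))); no other remaining equation mentions T.
Occurs check fails: C occurs in pair(bool,C); the equation C = pair(bool,C) has no finite solution.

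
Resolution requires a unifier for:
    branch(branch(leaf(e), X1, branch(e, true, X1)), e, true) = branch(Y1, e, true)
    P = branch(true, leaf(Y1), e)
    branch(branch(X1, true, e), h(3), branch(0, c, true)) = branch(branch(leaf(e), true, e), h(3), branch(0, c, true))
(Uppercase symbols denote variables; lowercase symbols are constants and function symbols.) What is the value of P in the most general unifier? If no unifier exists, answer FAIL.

branch(true, leaf(branch(leaf(e), leaf(e), branch(e, true, leaf(e)))), e)

Decompose branch/3: branch(leaf(e), X1, branch(e, true, X1)) = Y1,  e = e,  true = true.
Bind Y1 := branch(leaf(e), X1, branch(e, true, X1)); substituting into the one remaining equation that mentions Y1 gives: P = branch(true, leaf(branch(leaf(e), X1, branch(e, true, X1))), e).
Delete trivial equation e = e.
Delete trivial equation true = true.
Bind P := branch(true, leaf(branch(leaf(e), X1, branch(e, true, X1))), e); no other remaining equation mentions P.
Decompose branch/3: branch(X1, true, e) = branch(leaf(e), true, e),  h(3) = h(3),  branch(0, c, true) = branch(0, c, true).
Decompose branch/3: X1 = leaf(e),  true = true,  e = e.
Bind X1 := leaf(e); no other remaining equation mentions X1. Substituting into the earlier bindings gives Y1 := branch(leaf(e), leaf(e), branch(e, true, leaf(e))), P := branch(true, leaf(branch(leaf(e), leaf(e), branch(e, true, leaf(e)))), e).
Delete trivial equation true = true.
Delete trivial equation e = e.
Delete trivial equation h(3) = h(3).
Delete trivial equation branch(0, c, true) = branch(0, c, true).
MGU = { Y1 ↦ branch(leaf(e), leaf(e), branch(e, true, leaf(e))), P ↦ branch(true, leaf(branch(leaf(e), leaf(e), branch(e, true, leaf(e)))), e), X1 ↦ leaf(e) }, so P ↦ branch(true, leaf(branch(leaf(e), leaf(e), branch(e, true, leaf(e)))), e).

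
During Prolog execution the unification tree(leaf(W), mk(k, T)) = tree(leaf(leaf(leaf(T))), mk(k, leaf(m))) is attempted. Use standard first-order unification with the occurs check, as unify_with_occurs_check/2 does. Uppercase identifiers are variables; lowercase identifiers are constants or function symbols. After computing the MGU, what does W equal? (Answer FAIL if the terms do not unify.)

leaf(leaf(leaf(m)))

Decompose tree/2: leaf(W) = leaf(leaf(leaf(T))),  mk(k, T) = mk(k, leaf(m)).
Decompose leaf/1: W = leaf(leaf(T)).
Bind W := leaf(leaf(T)); no other remaining equation mentions W.
Decompose mk/2: k = k,  T = leaf(m).
Delete trivial equation k = k.
Bind T := leaf(m). Substituting into the earlier binding gives W := leaf(leaf(leaf(m))).
MGU = { W = leaf(leaf(leaf(m))), T = leaf(m) }, so W = leaf(leaf(leaf(m))).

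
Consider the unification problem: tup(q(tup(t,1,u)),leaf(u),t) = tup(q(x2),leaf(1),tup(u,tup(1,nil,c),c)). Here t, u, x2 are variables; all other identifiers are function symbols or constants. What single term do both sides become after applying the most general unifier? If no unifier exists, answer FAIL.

Decompose tup/3: q(tup(t,1,u)) = q(x2),  leaf(u) = leaf(1),  t = tup(u,tup(1,nil,c),c).
Decompose q/1: tup(t,1,u) = x2.
Bind x2 := tup(t,1,u); no other remaining equation mentions x2.
Decompose leaf/1: u = 1.
Bind u := 1; substituting into the remaining equation gives: t = tup(1,tup(1,nil,c),c). Substituting into the earlier binding gives x2 := tup(t,1,1).
Bind t := tup(1,tup(1,nil,c),c). Substituting into the earlier binding gives x2 := tup(tup(1,tup(1,nil,c),c),1,1).
Applying the MGU to either side gives tup(q(tup(tup(1,tup(1,nil,c),c),1,1)),leaf(1),tup(1,tup(1,nil,c),c)).

tup(q(tup(tup(1,tup(1,nil,c),c),1,1)),leaf(1),tup(1,tup(1,nil,c),c))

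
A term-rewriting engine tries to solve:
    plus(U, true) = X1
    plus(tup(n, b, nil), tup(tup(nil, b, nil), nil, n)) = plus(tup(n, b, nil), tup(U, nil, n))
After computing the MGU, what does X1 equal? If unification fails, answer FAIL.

Bind X1 := plus(U, true); no other remaining equation mentions X1.
Decompose plus/2: tup(n, b, nil) = tup(n, b, nil),  tup(tup(nil, b, nil), nil, n) = tup(U, nil, n).
Delete trivial equation tup(n, b, nil) = tup(n, b, nil).
Decompose tup/3: tup(nil, b, nil) = U,  nil = nil,  n = n.
Bind U := tup(nil, b, nil); no other remaining equation mentions U. Substituting into the earlier binding gives X1 := plus(tup(nil, b, nil), true).
Delete trivial equation nil = nil.
Delete trivial equation n = n.
MGU = { X1 ↦ plus(tup(nil, b, nil), true), U ↦ tup(nil, b, nil) }, so X1 ↦ plus(tup(nil, b, nil), true).

plus(tup(nil, b, nil), true)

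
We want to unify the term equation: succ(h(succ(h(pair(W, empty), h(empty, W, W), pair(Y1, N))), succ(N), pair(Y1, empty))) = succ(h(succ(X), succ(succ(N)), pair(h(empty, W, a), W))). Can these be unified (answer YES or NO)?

NO

Decompose succ/1: h(succ(h(pair(W, empty), h(empty, W, W), pair(Y1, N))), succ(N), pair(Y1, empty)) = h(succ(X), succ(succ(N)), pair(h(empty, W, a), W)).
Decompose h/3: succ(h(pair(W, empty), h(empty, W, W), pair(Y1, N))) = succ(X),  succ(N) = succ(succ(N)),  pair(Y1, empty) = pair(h(empty, W, a), W).
Decompose succ/1: h(pair(W, empty), h(empty, W, W), pair(Y1, N)) = X.
Bind X := h(pair(W, empty), h(empty, W, W), pair(Y1, N)); no other remaining equation mentions X.
Decompose succ/1: N = succ(N).
Occurs check fails: N occurs in succ(N); the equation N = succ(N) has no finite solution.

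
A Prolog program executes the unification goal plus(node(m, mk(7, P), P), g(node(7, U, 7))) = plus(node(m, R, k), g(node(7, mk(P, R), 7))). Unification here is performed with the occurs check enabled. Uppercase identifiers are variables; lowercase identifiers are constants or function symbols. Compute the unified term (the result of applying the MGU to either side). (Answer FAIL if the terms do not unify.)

Decompose plus/2: node(m, mk(7, P), P) = node(m, R, k),  g(node(7, U, 7)) = g(node(7, mk(P, R), 7)).
Decompose node/3: m = m,  mk(7, P) = R,  P = k.
Delete trivial equation m = m.
Bind R := mk(7, P); substituting into the one remaining equation that mentions R gives: g(node(7, U, 7)) = g(node(7, mk(P, mk(7, P)), 7)).
Bind P := k; substituting into the remaining equation gives: g(node(7, U, 7)) = g(node(7, mk(k, mk(7, k)), 7)). Substituting into the earlier binding gives R := mk(7, k).
Decompose g/1: node(7, U, 7) = node(7, mk(k, mk(7, k)), 7).
Decompose node/3: 7 = 7,  U = mk(k, mk(7, k)),  7 = 7.
Delete trivial equation 7 = 7.
Bind U := mk(k, mk(7, k)); no other remaining equation mentions U.
Delete trivial equation 7 = 7.
Applying the MGU to either side gives plus(node(m, mk(7, k), k), g(node(7, mk(k, mk(7, k)), 7))).

plus(node(m, mk(7, k), k), g(node(7, mk(k, mk(7, k)), 7)))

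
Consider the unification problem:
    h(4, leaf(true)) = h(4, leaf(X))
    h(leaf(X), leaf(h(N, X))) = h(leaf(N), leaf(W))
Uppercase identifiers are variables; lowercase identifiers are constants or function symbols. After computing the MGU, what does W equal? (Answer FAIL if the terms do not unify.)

Decompose h/2: 4 = 4,  leaf(true) = leaf(X).
Delete trivial equation 4 = 4.
Decompose leaf/1: true = X.
Bind X := true; substituting into the remaining equation gives: h(leaf(true), leaf(h(N, true))) = h(leaf(N), leaf(W)).
Decompose h/2: leaf(true) = leaf(N),  leaf(h(N, true)) = leaf(W).
Decompose leaf/1: true = N.
Bind N := true; substituting into the remaining equation gives: leaf(h(true, true)) = leaf(W).
Decompose leaf/1: h(true, true) = W.
Bind W := h(true, true).
MGU = { X ↦ true, N ↦ true, W ↦ h(true, true) }, so W ↦ h(true, true).

h(true, true)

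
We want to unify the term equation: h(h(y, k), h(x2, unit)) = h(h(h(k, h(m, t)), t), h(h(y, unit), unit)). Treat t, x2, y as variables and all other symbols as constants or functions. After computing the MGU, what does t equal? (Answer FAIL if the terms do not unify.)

Decompose h/2: h(y, k) = h(h(k, h(m, t)), t),  h(x2, unit) = h(h(y, unit), unit).
Decompose h/2: y = h(k, h(m, t)),  k = t.
Bind y := h(k, h(m, t)); substituting into the one remaining equation that mentions y gives: h(x2, unit) = h(h(h(k, h(m, t)), unit), unit).
Bind t := k; substituting into the remaining equation gives: h(x2, unit) = h(h(h(k, h(m, k)), unit), unit). Substituting into the earlier binding gives y := h(k, h(m, k)).
Decompose h/2: x2 = h(h(k, h(m, k)), unit),  unit = unit.
Bind x2 := h(h(k, h(m, k)), unit); no other remaining equation mentions x2.
Delete trivial equation unit = unit.
MGU = { y -> h(k, h(m, k)), t -> k, x2 -> h(h(k, h(m, k)), unit) }, so t -> k.

k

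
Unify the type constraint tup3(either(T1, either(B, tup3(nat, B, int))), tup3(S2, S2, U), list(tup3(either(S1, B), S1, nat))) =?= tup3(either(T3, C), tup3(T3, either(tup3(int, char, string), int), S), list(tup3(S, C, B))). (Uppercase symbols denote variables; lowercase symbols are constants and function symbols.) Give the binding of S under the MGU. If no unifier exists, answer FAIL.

Decompose tup3/3: either(T1, either(B, tup3(nat, B, int))) =?= either(T3, C),  tup3(S2, S2, U) =?= tup3(T3, either(tup3(int, char, string), int), S),  list(tup3(either(S1, B), S1, nat)) =?= list(tup3(S, C, B)).
Decompose either/2: T1 =?= T3,  either(B, tup3(nat, B, int)) =?= C.
Bind T1 := T3; no other remaining equation mentions T1.
Bind C := either(B, tup3(nat, B, int)); substituting into the one remaining equation that mentions C gives: list(tup3(either(S1, B), S1, nat)) =?= list(tup3(S, either(B, tup3(nat, B, int)), B)).
Decompose tup3/3: S2 =?= T3,  S2 =?= either(tup3(int, char, string), int),  U =?= S.
Bind S2 := T3; substituting into the one remaining equation that mentions S2 gives: T3 =?= either(tup3(int, char, string), int).
Bind T3 := either(tup3(int, char, string), int); no other remaining equation mentions T3. Substituting into the earlier bindings gives T1 := either(tup3(int, char, string), int), S2 := either(tup3(int, char, string), int).
Bind U := S; no other remaining equation mentions U.
Decompose list/1: tup3(either(S1, B), S1, nat) =?= tup3(S, either(B, tup3(nat, B, int)), B).
Decompose tup3/3: either(S1, B) =?= S,  S1 =?= either(B, tup3(nat, B, int)),  nat =?= B.
Bind S := either(S1, B); no other remaining equation mentions S. Substituting into the earlier binding gives U := either(S1, B).
Bind S1 := either(B, tup3(nat, B, int)); no other remaining equation mentions S1. Substituting into the earlier bindings gives U := either(either(B, tup3(nat, B, int)), B), S := either(either(B, tup3(nat, B, int)), B).
Bind B := nat. Substituting into the earlier bindings gives C := either(nat, tup3(nat, nat, int)), U := either(either(nat, tup3(nat, nat, int)), nat), S := either(either(nat, tup3(nat, nat, int)), nat), S1 := either(nat, tup3(nat, nat, int)).
MGU = { T1 -> either(tup3(int, char, string), int), C -> either(nat, tup3(nat, nat, int)), S2 -> either(tup3(int, char, string), int), T3 -> either(tup3(int, char, string), int), U -> either(either(nat, tup3(nat, nat, int)), nat), S -> either(either(nat, tup3(nat, nat, int)), nat), S1 -> either(nat, tup3(nat, nat, int)), B -> nat }, so S -> either(either(nat, tup3(nat, nat, int)), nat).

either(either(nat, tup3(nat, nat, int)), nat)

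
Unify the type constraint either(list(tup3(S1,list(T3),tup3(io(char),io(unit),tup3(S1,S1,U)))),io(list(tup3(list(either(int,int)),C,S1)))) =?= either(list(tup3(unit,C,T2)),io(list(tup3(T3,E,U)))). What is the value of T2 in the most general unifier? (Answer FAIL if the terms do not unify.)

tup3(io(char),io(unit),tup3(unit,unit,unit))

Decompose either/2: list(tup3(S1,list(T3),tup3(io(char),io(unit),tup3(S1,S1,U)))) =?= list(tup3(unit,C,T2)),  io(list(tup3(list(either(int,int)),C,S1))) =?= io(list(tup3(T3,E,U))).
Decompose list/1: tup3(S1,list(T3),tup3(io(char),io(unit),tup3(S1,S1,U))) =?= tup3(unit,C,T2).
Decompose tup3/3: S1 =?= unit,  list(T3) =?= C,  tup3(io(char),io(unit),tup3(S1,S1,U)) =?= T2.
Bind S1 := unit; substituting into the 2 remaining equations that mention S1 gives: tup3(io(char),io(unit),tup3(unit,unit,U)) =?= T2,  io(list(tup3(list(either(int,int)),C,unit))) =?= io(list(tup3(T3,E,U))).
Bind C := list(T3); substituting into the one remaining equation that mentions C gives: io(list(tup3(list(either(int,int)),list(T3),unit))) =?= io(list(tup3(T3,E,U))).
Bind T2 := tup3(io(char),io(unit),tup3(unit,unit,U)); no other remaining equation mentions T2.
Decompose io/1: list(tup3(list(either(int,int)),list(T3),unit)) =?= list(tup3(T3,E,U)).
Decompose list/1: tup3(list(either(int,int)),list(T3),unit) =?= tup3(T3,E,U).
Decompose tup3/3: list(either(int,int)) =?= T3,  list(T3) =?= E,  unit =?= U.
Bind T3 := list(either(int,int)); substituting into the one remaining equation that mentions T3 gives: list(list(either(int,int))) =?= E. Substituting into the earlier binding gives C := list(list(either(int,int))).
Bind E := list(list(either(int,int))); no other remaining equation mentions E.
Bind U := unit. Substituting into the earlier binding gives T2 := tup3(io(char),io(unit),tup3(unit,unit,unit)).
MGU = { S1 ↦ unit, C ↦ list(list(either(int,int))), T2 ↦ tup3(io(char),io(unit),tup3(unit,unit,unit)), T3 ↦ list(either(int,int)), E ↦ list(list(either(int,int))), U ↦ unit }, so T2 ↦ tup3(io(char),io(unit),tup3(unit,unit,unit)).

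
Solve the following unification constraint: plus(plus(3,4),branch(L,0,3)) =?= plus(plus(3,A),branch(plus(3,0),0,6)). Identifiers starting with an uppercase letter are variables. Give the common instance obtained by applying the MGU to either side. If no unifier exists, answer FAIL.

Decompose plus/2: plus(3,4) =?= plus(3,A),  branch(L,0,3) =?= branch(plus(3,0),0,6).
Decompose plus/2: 3 =?= 3,  4 =?= A.
Delete trivial equation 3 =?= 3.
Bind A := 4; no other remaining equation mentions A.
Decompose branch/3: L =?= plus(3,0),  0 =?= 0,  3 =?= 6.
Bind L := plus(3,0); no other remaining equation mentions L.
Delete trivial equation 0 =?= 0.
Clash: constants 3 and 6 differ; no unifier exists.

FAIL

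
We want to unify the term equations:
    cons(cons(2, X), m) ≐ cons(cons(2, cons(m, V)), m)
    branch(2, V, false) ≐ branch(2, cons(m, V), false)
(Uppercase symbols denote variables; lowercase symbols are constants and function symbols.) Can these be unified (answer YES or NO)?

NO

Decompose cons/2: cons(2, X) ≐ cons(2, cons(m, V)),  m ≐ m.
Decompose cons/2: 2 ≐ 2,  X ≐ cons(m, V).
Delete trivial equation 2 ≐ 2.
Bind X := cons(m, V); no other remaining equation mentions X.
Delete trivial equation m ≐ m.
Decompose branch/3: 2 ≐ 2,  V ≐ cons(m, V),  false ≐ false.
Delete trivial equation 2 ≐ 2.
Occurs check fails: V occurs in cons(m, V); the equation V ≐ cons(m, V) has no finite solution.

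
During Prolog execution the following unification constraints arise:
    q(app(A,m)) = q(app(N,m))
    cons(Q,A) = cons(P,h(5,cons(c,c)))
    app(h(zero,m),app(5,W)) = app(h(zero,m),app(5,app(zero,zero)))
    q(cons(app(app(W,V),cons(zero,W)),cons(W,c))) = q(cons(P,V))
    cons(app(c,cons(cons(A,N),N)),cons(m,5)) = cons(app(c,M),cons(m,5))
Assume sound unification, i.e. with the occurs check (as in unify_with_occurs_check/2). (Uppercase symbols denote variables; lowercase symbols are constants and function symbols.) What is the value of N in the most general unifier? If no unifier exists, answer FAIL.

h(5,cons(c,c))

Decompose q/1: app(A,m) = app(N,m).
Decompose app/2: A = N,  m = m.
Bind A := N; substituting into the 2 remaining equations that mention A gives: cons(Q,N) = cons(P,h(5,cons(c,c))),  cons(app(c,cons(cons(N,N),N)),cons(m,5)) = cons(app(c,M),cons(m,5)).
Delete trivial equation m = m.
Decompose cons/2: Q = P,  N = h(5,cons(c,c)).
Bind Q := P; no other remaining equation mentions Q.
Bind N := h(5,cons(c,c)); substituting into the one remaining equation that mentions N gives: cons(app(c,cons(cons(h(5,cons(c,c)),h(5,cons(c,c))),h(5,cons(c,c)))),cons(m,5)) = cons(app(c,M),cons(m,5)). Substituting into the earlier binding gives A := h(5,cons(c,c)).
Decompose app/2: h(zero,m) = h(zero,m),  app(5,W) = app(5,app(zero,zero)).
Delete trivial equation h(zero,m) = h(zero,m).
Decompose app/2: 5 = 5,  W = app(zero,zero).
Delete trivial equation 5 = 5.
Bind W := app(zero,zero); substituting into the one remaining equation that mentions W gives: q(cons(app(app(app(zero,zero),V),cons(zero,app(zero,zero))),cons(app(zero,zero),c))) = q(cons(P,V)).
Decompose q/1: cons(app(app(app(zero,zero),V),cons(zero,app(zero,zero))),cons(app(zero,zero),c)) = cons(P,V).
Decompose cons/2: app(app(app(zero,zero),V),cons(zero,app(zero,zero))) = P,  cons(app(zero,zero),c) = V.
Bind P := app(app(app(zero,zero),V),cons(zero,app(zero,zero))); no other remaining equation mentions P. Substituting into the earlier binding gives Q := app(app(app(zero,zero),V),cons(zero,app(zero,zero))).
Bind V := cons(app(zero,zero),c); no other remaining equation mentions V. Substituting into the earlier bindings gives Q := app(app(app(zero,zero),cons(app(zero,zero),c)),cons(zero,app(zero,zero))), P := app(app(app(zero,zero),cons(app(zero,zero),c)),cons(zero,app(zero,zero))).
Decompose cons/2: app(c,cons(cons(h(5,cons(c,c)),h(5,cons(c,c))),h(5,cons(c,c)))) = app(c,M),  cons(m,5) = cons(m,5).
Decompose app/2: c = c,  cons(cons(h(5,cons(c,c)),h(5,cons(c,c))),h(5,cons(c,c))) = M.
Delete trivial equation c = c.
Bind M := cons(cons(h(5,cons(c,c)),h(5,cons(c,c))),h(5,cons(c,c))); no other remaining equation mentions M.
Delete trivial equation cons(m,5) = cons(m,5).
MGU = { A = h(5,cons(c,c)), Q = app(app(app(zero,zero),cons(app(zero,zero),c)),cons(zero,app(zero,zero))), N = h(5,cons(c,c)), W = app(zero,zero), P = app(app(app(zero,zero),cons(app(zero,zero),c)),cons(zero,app(zero,zero))), V = cons(app(zero,zero),c), M = cons(cons(h(5,cons(c,c)),h(5,cons(c,c))),h(5,cons(c,c))) }, so N = h(5,cons(c,c)).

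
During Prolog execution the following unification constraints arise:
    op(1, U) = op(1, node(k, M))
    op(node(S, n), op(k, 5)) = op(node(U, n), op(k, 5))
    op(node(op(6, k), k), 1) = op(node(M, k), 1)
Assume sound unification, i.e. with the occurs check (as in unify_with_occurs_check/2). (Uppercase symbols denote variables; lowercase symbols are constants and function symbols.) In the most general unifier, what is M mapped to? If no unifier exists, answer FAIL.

op(6, k)

Decompose op/2: 1 = 1,  U = node(k, M).
Delete trivial equation 1 = 1.
Bind U := node(k, M); substituting into the one remaining equation that mentions U gives: op(node(S, n), op(k, 5)) = op(node(node(k, M), n), op(k, 5)).
Decompose op/2: node(S, n) = node(node(k, M), n),  op(k, 5) = op(k, 5).
Decompose node/2: S = node(k, M),  n = n.
Bind S := node(k, M); no other remaining equation mentions S.
Delete trivial equation n = n.
Delete trivial equation op(k, 5) = op(k, 5).
Decompose op/2: node(op(6, k), k) = node(M, k),  1 = 1.
Decompose node/2: op(6, k) = M,  k = k.
Bind M := op(6, k); no other remaining equation mentions M. Substituting into the earlier bindings gives U := node(k, op(6, k)), S := node(k, op(6, k)).
Delete trivial equation k = k.
Delete trivial equation 1 = 1.
MGU = { U ↦ node(k, op(6, k)), S ↦ node(k, op(6, k)), M ↦ op(6, k) }, so M ↦ op(6, k).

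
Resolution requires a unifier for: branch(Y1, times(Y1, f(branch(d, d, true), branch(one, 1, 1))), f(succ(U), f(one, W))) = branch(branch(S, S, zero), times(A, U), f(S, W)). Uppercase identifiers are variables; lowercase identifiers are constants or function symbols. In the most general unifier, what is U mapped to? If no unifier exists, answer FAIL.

FAIL

Decompose branch/3: Y1 = branch(S, S, zero),  times(Y1, f(branch(d, d, true), branch(one, 1, 1))) = times(A, U),  f(succ(U), f(one, W)) = f(S, W).
Bind Y1 := branch(S, S, zero); substituting into the one remaining equation that mentions Y1 gives: times(branch(S, S, zero), f(branch(d, d, true), branch(one, 1, 1))) = times(A, U).
Decompose times/2: branch(S, S, zero) = A,  f(branch(d, d, true), branch(one, 1, 1)) = U.
Bind A := branch(S, S, zero); no other remaining equation mentions A.
Bind U := f(branch(d, d, true), branch(one, 1, 1)); substituting into the remaining equation gives: f(succ(f(branch(d, d, true), branch(one, 1, 1))), f(one, W)) = f(S, W).
Decompose f/2: succ(f(branch(d, d, true), branch(one, 1, 1))) = S,  f(one, W) = W.
Bind S := succ(f(branch(d, d, true), branch(one, 1, 1))); no other remaining equation mentions S. Substituting into the earlier bindings gives Y1 := branch(succ(f(branch(d, d, true), branch(one, 1, 1))), succ(f(branch(d, d, true), branch(one, 1, 1))), zero), A := branch(succ(f(branch(d, d, true), branch(one, 1, 1))), succ(f(branch(d, d, true), branch(one, 1, 1))), zero).
Occurs check fails: W occurs in f(one, W); the equation W = f(one, W) has no finite solution.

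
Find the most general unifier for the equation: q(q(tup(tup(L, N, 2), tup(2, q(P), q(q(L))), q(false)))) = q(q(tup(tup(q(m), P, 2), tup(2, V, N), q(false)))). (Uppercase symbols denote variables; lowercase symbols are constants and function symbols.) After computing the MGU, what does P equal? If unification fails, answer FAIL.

Decompose q/1: q(tup(tup(L, N, 2), tup(2, q(P), q(q(L))), q(false))) = q(tup(tup(q(m), P, 2), tup(2, V, N), q(false))).
Decompose q/1: tup(tup(L, N, 2), tup(2, q(P), q(q(L))), q(false)) = tup(tup(q(m), P, 2), tup(2, V, N), q(false)).
Decompose tup/3: tup(L, N, 2) = tup(q(m), P, 2),  tup(2, q(P), q(q(L))) = tup(2, V, N),  q(false) = q(false).
Decompose tup/3: L = q(m),  N = P,  2 = 2.
Bind L := q(m); substituting into the one remaining equation that mentions L gives: tup(2, q(P), q(q(q(m)))) = tup(2, V, N).
Bind N := P; substituting into the one remaining equation that mentions N gives: tup(2, q(P), q(q(q(m)))) = tup(2, V, P).
Delete trivial equation 2 = 2.
Decompose tup/3: 2 = 2,  q(P) = V,  q(q(q(m))) = P.
Delete trivial equation 2 = 2.
Bind V := q(P); no other remaining equation mentions V.
Bind P := q(q(q(m))); no other remaining equation mentions P. Substituting into the earlier bindings gives N := q(q(q(m))), V := q(q(q(q(m)))).
Delete trivial equation q(false) = q(false).
MGU = { L -> q(m), N -> q(q(q(m))), V -> q(q(q(q(m)))), P -> q(q(q(m))) }, so P -> q(q(q(m))).

q(q(q(m)))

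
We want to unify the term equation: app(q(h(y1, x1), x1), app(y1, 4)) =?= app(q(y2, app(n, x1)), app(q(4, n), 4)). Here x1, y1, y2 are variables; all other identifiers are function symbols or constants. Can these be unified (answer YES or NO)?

NO

Decompose app/2: q(h(y1, x1), x1) =?= q(y2, app(n, x1)),  app(y1, 4) =?= app(q(4, n), 4).
Decompose q/2: h(y1, x1) =?= y2,  x1 =?= app(n, x1).
Bind y2 := h(y1, x1); no other remaining equation mentions y2.
Occurs check fails: x1 occurs in app(n, x1); the equation x1 =?= app(n, x1) has no finite solution.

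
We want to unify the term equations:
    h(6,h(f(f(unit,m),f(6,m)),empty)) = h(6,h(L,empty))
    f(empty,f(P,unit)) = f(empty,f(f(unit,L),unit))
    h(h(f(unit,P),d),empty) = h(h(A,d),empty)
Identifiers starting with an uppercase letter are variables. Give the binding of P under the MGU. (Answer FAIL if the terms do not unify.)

f(unit,f(f(unit,m),f(6,m)))

Decompose h/2: 6 = 6,  h(f(f(unit,m),f(6,m)),empty) = h(L,empty).
Delete trivial equation 6 = 6.
Decompose h/2: f(f(unit,m),f(6,m)) = L,  empty = empty.
Bind L := f(f(unit,m),f(6,m)); substituting into the one remaining equation that mentions L gives: f(empty,f(P,unit)) = f(empty,f(f(unit,f(f(unit,m),f(6,m))),unit)).
Delete trivial equation empty = empty.
Decompose f/2: empty = empty,  f(P,unit) = f(f(unit,f(f(unit,m),f(6,m))),unit).
Delete trivial equation empty = empty.
Decompose f/2: P = f(unit,f(f(unit,m),f(6,m))),  unit = unit.
Bind P := f(unit,f(f(unit,m),f(6,m))); substituting into the one remaining equation that mentions P gives: h(h(f(unit,f(unit,f(f(unit,m),f(6,m)))),d),empty) = h(h(A,d),empty).
Delete trivial equation unit = unit.
Decompose h/2: h(f(unit,f(unit,f(f(unit,m),f(6,m)))),d) = h(A,d),  empty = empty.
Decompose h/2: f(unit,f(unit,f(f(unit,m),f(6,m)))) = A,  d = d.
Bind A := f(unit,f(unit,f(f(unit,m),f(6,m)))); no other remaining equation mentions A.
Delete trivial equation d = d.
Delete trivial equation empty = empty.
MGU = { L -> f(f(unit,m),f(6,m)), P -> f(unit,f(f(unit,m),f(6,m))), A -> f(unit,f(unit,f(f(unit,m),f(6,m)))) }, so P -> f(unit,f(f(unit,m),f(6,m))).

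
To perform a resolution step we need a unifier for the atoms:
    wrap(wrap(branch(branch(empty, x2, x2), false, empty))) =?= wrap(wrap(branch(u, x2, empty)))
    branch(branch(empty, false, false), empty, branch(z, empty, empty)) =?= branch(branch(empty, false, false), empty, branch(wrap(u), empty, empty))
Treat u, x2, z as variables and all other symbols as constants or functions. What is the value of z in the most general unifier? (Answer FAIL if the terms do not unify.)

Decompose wrap/1: wrap(branch(branch(empty, x2, x2), false, empty)) =?= wrap(branch(u, x2, empty)).
Decompose wrap/1: branch(branch(empty, x2, x2), false, empty) =?= branch(u, x2, empty).
Decompose branch/3: branch(empty, x2, x2) =?= u,  false =?= x2,  empty =?= empty.
Bind u := branch(empty, x2, x2); substituting into the one remaining equation that mentions u gives: branch(branch(empty, false, false), empty, branch(z, empty, empty)) =?= branch(branch(empty, false, false), empty, branch(wrap(branch(empty, x2, x2)), empty, empty)).
Bind x2 := false; substituting into the one remaining equation that mentions x2 gives: branch(branch(empty, false, false), empty, branch(z, empty, empty)) =?= branch(branch(empty, false, false), empty, branch(wrap(branch(empty, false, false)), empty, empty)). Substituting into the earlier binding gives u := branch(empty, false, false).
Delete trivial equation empty =?= empty.
Decompose branch/3: branch(empty, false, false) =?= branch(empty, false, false),  empty =?= empty,  branch(z, empty, empty) =?= branch(wrap(branch(empty, false, false)), empty, empty).
Delete trivial equation branch(empty, false, false) =?= branch(empty, false, false).
Delete trivial equation empty =?= empty.
Decompose branch/3: z =?= wrap(branch(empty, false, false)),  empty =?= empty,  empty =?= empty.
Bind z := wrap(branch(empty, false, false)); no other remaining equation mentions z.
Delete trivial equation empty =?= empty.
Delete trivial equation empty =?= empty.
MGU = { u -> branch(empty, false, false), x2 -> false, z -> wrap(branch(empty, false, false)) }, so z -> wrap(branch(empty, false, false)).

wrap(branch(empty, false, false))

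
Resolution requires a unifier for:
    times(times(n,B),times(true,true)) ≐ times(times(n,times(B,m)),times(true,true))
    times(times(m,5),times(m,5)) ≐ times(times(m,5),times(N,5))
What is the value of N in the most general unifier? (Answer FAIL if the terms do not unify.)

Decompose times/2: times(n,B) ≐ times(n,times(B,m)),  times(true,true) ≐ times(true,true).
Decompose times/2: n ≐ n,  B ≐ times(B,m).
Delete trivial equation n ≐ n.
Occurs check fails: B occurs in times(B,m); the equation B ≐ times(B,m) has no finite solution.

FAIL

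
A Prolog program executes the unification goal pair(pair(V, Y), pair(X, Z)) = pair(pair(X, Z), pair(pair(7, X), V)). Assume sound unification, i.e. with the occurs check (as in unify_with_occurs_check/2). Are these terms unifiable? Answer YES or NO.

NO

Decompose pair/2: pair(V, Y) = pair(X, Z),  pair(X, Z) = pair(pair(7, X), V).
Decompose pair/2: V = X,  Y = Z.
Bind V := X; substituting into the one remaining equation that mentions V gives: pair(X, Z) = pair(pair(7, X), X).
Bind Y := Z; no other remaining equation mentions Y.
Decompose pair/2: X = pair(7, X),  Z = X.
Occurs check fails: X occurs in pair(7, X); the equation X = pair(7, X) has no finite solution.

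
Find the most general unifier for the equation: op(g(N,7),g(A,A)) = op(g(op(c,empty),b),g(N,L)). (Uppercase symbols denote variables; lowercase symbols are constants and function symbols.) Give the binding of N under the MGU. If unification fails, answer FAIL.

FAIL

Decompose op/2: g(N,7) = g(op(c,empty),b),  g(A,A) = g(N,L).
Decompose g/2: N = op(c,empty),  7 = b.
Bind N := op(c,empty); substituting into the one remaining equation that mentions N gives: g(A,A) = g(op(c,empty),L).
Clash: constants 7 and b differ; no unifier exists.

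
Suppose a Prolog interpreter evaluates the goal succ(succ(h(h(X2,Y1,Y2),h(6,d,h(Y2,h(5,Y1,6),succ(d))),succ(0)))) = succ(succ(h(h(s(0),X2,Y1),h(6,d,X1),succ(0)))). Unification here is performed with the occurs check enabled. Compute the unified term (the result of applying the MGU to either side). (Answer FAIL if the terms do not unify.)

succ(succ(h(h(s(0),s(0),s(0)),h(6,d,h(s(0),h(5,s(0),6),succ(d))),succ(0))))

Decompose succ/1: succ(h(h(X2,Y1,Y2),h(6,d,h(Y2,h(5,Y1,6),succ(d))),succ(0))) = succ(h(h(s(0),X2,Y1),h(6,d,X1),succ(0))).
Decompose succ/1: h(h(X2,Y1,Y2),h(6,d,h(Y2,h(5,Y1,6),succ(d))),succ(0)) = h(h(s(0),X2,Y1),h(6,d,X1),succ(0)).
Decompose h/3: h(X2,Y1,Y2) = h(s(0),X2,Y1),  h(6,d,h(Y2,h(5,Y1,6),succ(d))) = h(6,d,X1),  succ(0) = succ(0).
Decompose h/3: X2 = s(0),  Y1 = X2,  Y2 = Y1.
Bind X2 := s(0); substituting into the one remaining equation that mentions X2 gives: Y1 = s(0).
Bind Y1 := s(0); substituting into the 2 remaining equations that mention Y1 gives: Y2 = s(0),  h(6,d,h(Y2,h(5,s(0),6),succ(d))) = h(6,d,X1).
Bind Y2 := s(0); substituting into the one remaining equation that mentions Y2 gives: h(6,d,h(s(0),h(5,s(0),6),succ(d))) = h(6,d,X1).
Decompose h/3: 6 = 6,  d = d,  h(s(0),h(5,s(0),6),succ(d)) = X1.
Delete trivial equation 6 = 6.
Delete trivial equation d = d.
Bind X1 := h(s(0),h(5,s(0),6),succ(d)); no other remaining equation mentions X1.
Delete trivial equation succ(0) = succ(0).
Applying the MGU to either side gives succ(succ(h(h(s(0),s(0),s(0)),h(6,d,h(s(0),h(5,s(0),6),succ(d))),succ(0)))).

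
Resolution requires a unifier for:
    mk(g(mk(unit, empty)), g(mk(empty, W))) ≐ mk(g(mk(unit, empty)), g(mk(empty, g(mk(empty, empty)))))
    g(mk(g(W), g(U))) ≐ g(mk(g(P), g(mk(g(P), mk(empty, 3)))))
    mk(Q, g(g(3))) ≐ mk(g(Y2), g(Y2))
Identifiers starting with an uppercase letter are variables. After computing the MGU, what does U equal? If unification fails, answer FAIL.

mk(g(g(mk(empty, empty))), mk(empty, 3))

Decompose mk/2: g(mk(unit, empty)) ≐ g(mk(unit, empty)),  g(mk(empty, W)) ≐ g(mk(empty, g(mk(empty, empty)))).
Delete trivial equation g(mk(unit, empty)) ≐ g(mk(unit, empty)).
Decompose g/1: mk(empty, W) ≐ mk(empty, g(mk(empty, empty))).
Decompose mk/2: empty ≐ empty,  W ≐ g(mk(empty, empty)).
Delete trivial equation empty ≐ empty.
Bind W := g(mk(empty, empty)); substituting into the one remaining equation that mentions W gives: g(mk(g(g(mk(empty, empty))), g(U))) ≐ g(mk(g(P), g(mk(g(P), mk(empty, 3))))).
Decompose g/1: mk(g(g(mk(empty, empty))), g(U)) ≐ mk(g(P), g(mk(g(P), mk(empty, 3)))).
Decompose mk/2: g(g(mk(empty, empty))) ≐ g(P),  g(U) ≐ g(mk(g(P), mk(empty, 3))).
Decompose g/1: g(mk(empty, empty)) ≐ P.
Bind P := g(mk(empty, empty)); substituting into the one remaining equation that mentions P gives: g(U) ≐ g(mk(g(g(mk(empty, empty))), mk(empty, 3))).
Decompose g/1: U ≐ mk(g(g(mk(empty, empty))), mk(empty, 3)).
Bind U := mk(g(g(mk(empty, empty))), mk(empty, 3)); no other remaining equation mentions U.
Decompose mk/2: Q ≐ g(Y2),  g(g(3)) ≐ g(Y2).
Bind Q := g(Y2); no other remaining equation mentions Q.
Decompose g/1: g(3) ≐ Y2.
Bind Y2 := g(3). Substituting into the earlier binding gives Q := g(g(3)).
MGU = { W ↦ g(mk(empty, empty)), P ↦ g(mk(empty, empty)), U ↦ mk(g(g(mk(empty, empty))), mk(empty, 3)), Q ↦ g(g(3)), Y2 ↦ g(3) }, so U ↦ mk(g(g(mk(empty, empty))), mk(empty, 3)).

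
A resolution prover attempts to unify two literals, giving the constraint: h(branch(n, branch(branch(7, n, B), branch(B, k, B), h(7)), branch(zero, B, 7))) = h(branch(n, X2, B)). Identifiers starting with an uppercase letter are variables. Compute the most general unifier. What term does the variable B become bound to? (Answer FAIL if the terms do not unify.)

FAIL

Decompose h/1: branch(n, branch(branch(7, n, B), branch(B, k, B), h(7)), branch(zero, B, 7)) = branch(n, X2, B).
Decompose branch/3: n = n,  branch(branch(7, n, B), branch(B, k, B), h(7)) = X2,  branch(zero, B, 7) = B.
Delete trivial equation n = n.
Bind X2 := branch(branch(7, n, B), branch(B, k, B), h(7)); no other remaining equation mentions X2.
Occurs check fails: B occurs in branch(zero, B, 7); the equation B = branch(zero, B, 7) has no finite solution.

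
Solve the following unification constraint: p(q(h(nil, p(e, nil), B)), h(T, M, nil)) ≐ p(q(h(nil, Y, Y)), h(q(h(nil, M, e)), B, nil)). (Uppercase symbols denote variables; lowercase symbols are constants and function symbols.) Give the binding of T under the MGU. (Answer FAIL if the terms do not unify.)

Decompose p/2: q(h(nil, p(e, nil), B)) ≐ q(h(nil, Y, Y)),  h(T, M, nil) ≐ h(q(h(nil, M, e)), B, nil).
Decompose q/1: h(nil, p(e, nil), B) ≐ h(nil, Y, Y).
Decompose h/3: nil ≐ nil,  p(e, nil) ≐ Y,  B ≐ Y.
Delete trivial equation nil ≐ nil.
Bind Y := p(e, nil); substituting into the one remaining equation that mentions Y gives: B ≐ p(e, nil).
Bind B := p(e, nil); substituting into the remaining equation gives: h(T, M, nil) ≐ h(q(h(nil, M, e)), p(e, nil), nil).
Decompose h/3: T ≐ q(h(nil, M, e)),  M ≐ p(e, nil),  nil ≐ nil.
Bind T := q(h(nil, M, e)); no other remaining equation mentions T.
Bind M := p(e, nil); no other remaining equation mentions M. Substituting into the earlier binding gives T := q(h(nil, p(e, nil), e)).
Delete trivial equation nil ≐ nil.
MGU = { Y ↦ p(e, nil), B ↦ p(e, nil), T ↦ q(h(nil, p(e, nil), e)), M ↦ p(e, nil) }, so T ↦ q(h(nil, p(e, nil), e)).

q(h(nil, p(e, nil), e))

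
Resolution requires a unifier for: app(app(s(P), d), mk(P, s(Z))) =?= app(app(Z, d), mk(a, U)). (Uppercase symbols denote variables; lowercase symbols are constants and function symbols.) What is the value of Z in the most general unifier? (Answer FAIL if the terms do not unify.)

s(a)

Decompose app/2: app(s(P), d) =?= app(Z, d),  mk(P, s(Z)) =?= mk(a, U).
Decompose app/2: s(P) =?= Z,  d =?= d.
Bind Z := s(P); substituting into the one remaining equation that mentions Z gives: mk(P, s(s(P))) =?= mk(a, U).
Delete trivial equation d =?= d.
Decompose mk/2: P =?= a,  s(s(P)) =?= U.
Bind P := a; substituting into the remaining equation gives: s(s(a)) =?= U. Substituting into the earlier binding gives Z := s(a).
Bind U := s(s(a)).
MGU = { Z := s(a), P := a, U := s(s(a)) }, so Z := s(a).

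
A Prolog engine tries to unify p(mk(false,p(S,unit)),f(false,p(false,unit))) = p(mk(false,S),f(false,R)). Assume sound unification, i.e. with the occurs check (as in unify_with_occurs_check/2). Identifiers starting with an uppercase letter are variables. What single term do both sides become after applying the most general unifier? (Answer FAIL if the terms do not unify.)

FAIL

Decompose p/2: mk(false,p(S,unit)) = mk(false,S),  f(false,p(false,unit)) = f(false,R).
Decompose mk/2: false = false,  p(S,unit) = S.
Delete trivial equation false = false.
Occurs check fails: S occurs in p(S,unit); the equation S = p(S,unit) has no finite solution.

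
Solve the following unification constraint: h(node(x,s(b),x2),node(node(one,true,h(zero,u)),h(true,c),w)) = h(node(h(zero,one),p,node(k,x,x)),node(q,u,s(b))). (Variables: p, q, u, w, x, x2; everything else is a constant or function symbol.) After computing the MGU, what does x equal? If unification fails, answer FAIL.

Decompose h/2: node(x,s(b),x2) = node(h(zero,one),p,node(k,x,x)),  node(node(one,true,h(zero,u)),h(true,c),w) = node(q,u,s(b)).
Decompose node/3: x = h(zero,one),  s(b) = p,  x2 = node(k,x,x).
Bind x := h(zero,one); substituting into the one remaining equation that mentions x gives: x2 = node(k,h(zero,one),h(zero,one)).
Bind p := s(b); no other remaining equation mentions p.
Bind x2 := node(k,h(zero,one),h(zero,one)); no other remaining equation mentions x2.
Decompose node/3: node(one,true,h(zero,u)) = q,  h(true,c) = u,  w = s(b).
Bind q := node(one,true,h(zero,u)); no other remaining equation mentions q.
Bind u := h(true,c); no other remaining equation mentions u. Substituting into the earlier binding gives q := node(one,true,h(zero,h(true,c))).
Bind w := s(b).
MGU = { x := h(zero,one), p := s(b), x2 := node(k,h(zero,one),h(zero,one)), q := node(one,true,h(zero,h(true,c))), u := h(true,c), w := s(b) }, so x := h(zero,one).

h(zero,one)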